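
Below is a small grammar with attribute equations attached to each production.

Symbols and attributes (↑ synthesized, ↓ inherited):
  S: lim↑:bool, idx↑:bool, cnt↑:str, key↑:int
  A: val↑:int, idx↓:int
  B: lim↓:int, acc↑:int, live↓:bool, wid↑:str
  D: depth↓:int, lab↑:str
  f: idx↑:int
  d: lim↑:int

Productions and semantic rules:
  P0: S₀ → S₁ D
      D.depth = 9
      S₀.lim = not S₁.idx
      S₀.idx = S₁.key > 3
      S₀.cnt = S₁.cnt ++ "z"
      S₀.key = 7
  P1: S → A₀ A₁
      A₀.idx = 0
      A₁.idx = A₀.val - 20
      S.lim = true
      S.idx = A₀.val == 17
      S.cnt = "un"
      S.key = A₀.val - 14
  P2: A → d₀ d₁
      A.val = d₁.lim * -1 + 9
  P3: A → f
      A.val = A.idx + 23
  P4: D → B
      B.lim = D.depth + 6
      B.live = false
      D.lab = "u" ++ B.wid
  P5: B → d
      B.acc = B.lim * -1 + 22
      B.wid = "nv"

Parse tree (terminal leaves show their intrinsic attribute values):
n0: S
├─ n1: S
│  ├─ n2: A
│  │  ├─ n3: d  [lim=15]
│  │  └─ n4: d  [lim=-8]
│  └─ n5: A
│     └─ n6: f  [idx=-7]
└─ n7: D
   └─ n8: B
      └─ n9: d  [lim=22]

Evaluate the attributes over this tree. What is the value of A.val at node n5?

20

1. n2.idx = 0  [0]
2. n3.lim = 15  [terminal]
3. n4.lim = -8  [terminal]
4. n2.val = 17  [d₁.lim * -1 + 9]
5. n5.idx = -3  [A₀.val - 20]
6. n6.idx = -7  [terminal]
7. n5.val = 20  [A.idx + 23]
8. n1.lim = true  [true]
9. n1.idx = true  [A₀.val == 17]
10. n1.cnt = "un"  ["un"]
11. n1.key = 3  [A₀.val - 14]
12. n7.depth = 9  [9]
13. n8.lim = 15  [D.depth + 6]
14. n8.live = false  [false]
15. n9.lim = 22  [terminal]
16. n8.acc = 7  [B.lim * -1 + 22]
17. n8.wid = "nv"  ["nv"]
18. n7.lab = "unv"  ["u" ++ B.wid]
19. n0.lim = false  [not S₁.idx]
20. n0.idx = false  [S₁.key > 3]
21. n0.cnt = "unz"  [S₁.cnt ++ "z"]
22. n0.key = 7  [7]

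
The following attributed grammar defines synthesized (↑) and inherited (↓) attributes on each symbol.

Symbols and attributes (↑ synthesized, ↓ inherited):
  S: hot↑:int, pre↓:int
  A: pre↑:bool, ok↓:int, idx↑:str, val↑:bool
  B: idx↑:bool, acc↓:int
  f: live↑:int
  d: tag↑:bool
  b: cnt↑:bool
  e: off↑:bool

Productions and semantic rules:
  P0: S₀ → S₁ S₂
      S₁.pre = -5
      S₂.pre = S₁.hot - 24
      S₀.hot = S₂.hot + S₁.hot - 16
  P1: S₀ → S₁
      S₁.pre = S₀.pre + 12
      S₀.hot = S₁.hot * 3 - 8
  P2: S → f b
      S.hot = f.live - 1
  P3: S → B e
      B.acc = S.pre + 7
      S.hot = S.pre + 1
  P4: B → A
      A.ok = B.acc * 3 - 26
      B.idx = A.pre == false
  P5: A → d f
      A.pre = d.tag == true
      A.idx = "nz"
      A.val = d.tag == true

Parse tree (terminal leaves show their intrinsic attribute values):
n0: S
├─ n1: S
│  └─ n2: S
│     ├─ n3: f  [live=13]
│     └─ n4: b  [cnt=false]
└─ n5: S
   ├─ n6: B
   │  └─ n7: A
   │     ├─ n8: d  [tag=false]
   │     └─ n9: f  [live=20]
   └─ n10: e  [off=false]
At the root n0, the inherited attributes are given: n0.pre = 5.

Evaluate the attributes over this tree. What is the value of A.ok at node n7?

1. n0.pre = 5  [given at root]
2. n1.pre = -5  [-5]
3. n2.pre = 7  [S₀.pre + 12]
4. n3.live = 13  [terminal]
5. n4.cnt = false  [terminal]
6. n2.hot = 12  [f.live - 1]
7. n1.hot = 28  [S₁.hot * 3 - 8]
8. n5.pre = 4  [S₁.hot - 24]
9. n6.acc = 11  [S.pre + 7]
10. n7.ok = 7  [B.acc * 3 - 26]
11. n8.tag = false  [terminal]
12. n9.live = 20  [terminal]
13. n7.pre = false  [d.tag == true]
14. n7.idx = "nz"  ["nz"]
15. n7.val = false  [d.tag == true]
16. n6.idx = true  [A.pre == false]
17. n10.off = false  [terminal]
18. n5.hot = 5  [S.pre + 1]
19. n0.hot = 17  [S₂.hot + S₁.hot - 16]

7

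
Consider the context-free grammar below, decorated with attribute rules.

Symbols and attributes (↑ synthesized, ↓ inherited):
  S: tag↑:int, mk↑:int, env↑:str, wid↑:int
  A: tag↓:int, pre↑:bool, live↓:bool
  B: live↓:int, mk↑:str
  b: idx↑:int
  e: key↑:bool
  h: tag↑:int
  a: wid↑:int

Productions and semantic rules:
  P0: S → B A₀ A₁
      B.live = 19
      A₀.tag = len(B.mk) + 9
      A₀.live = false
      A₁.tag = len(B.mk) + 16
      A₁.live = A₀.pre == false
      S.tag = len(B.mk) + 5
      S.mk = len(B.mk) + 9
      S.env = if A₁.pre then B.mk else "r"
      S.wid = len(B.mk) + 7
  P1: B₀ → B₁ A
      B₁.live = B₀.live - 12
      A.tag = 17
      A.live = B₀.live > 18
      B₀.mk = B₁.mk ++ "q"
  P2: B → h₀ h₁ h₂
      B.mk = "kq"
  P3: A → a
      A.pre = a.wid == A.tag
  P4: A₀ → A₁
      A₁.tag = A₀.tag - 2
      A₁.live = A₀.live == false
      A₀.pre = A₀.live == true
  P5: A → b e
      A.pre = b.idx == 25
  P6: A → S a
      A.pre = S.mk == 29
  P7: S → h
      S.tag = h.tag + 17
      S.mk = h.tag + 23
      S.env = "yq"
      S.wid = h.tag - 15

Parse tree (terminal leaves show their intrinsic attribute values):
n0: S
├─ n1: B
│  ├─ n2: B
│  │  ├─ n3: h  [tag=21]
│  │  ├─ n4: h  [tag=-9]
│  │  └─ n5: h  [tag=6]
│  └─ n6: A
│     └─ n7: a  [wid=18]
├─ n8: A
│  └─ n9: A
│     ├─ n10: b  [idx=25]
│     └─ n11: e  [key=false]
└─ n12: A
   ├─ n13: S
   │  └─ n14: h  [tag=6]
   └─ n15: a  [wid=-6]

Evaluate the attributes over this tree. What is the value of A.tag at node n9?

1. n1.live = 19  [19]
2. n2.live = 7  [B₀.live - 12]
3. n3.tag = 21  [terminal]
4. n4.tag = -9  [terminal]
5. n5.tag = 6  [terminal]
6. n2.mk = "kq"  ["kq"]
7. n6.tag = 17  [17]
8. n6.live = true  [B₀.live > 18]
9. n7.wid = 18  [terminal]
10. n6.pre = false  [a.wid == A.tag]
11. n1.mk = "kqq"  [B₁.mk ++ "q"]
12. n8.tag = 12  [len(B.mk) + 9]
13. n8.live = false  [false]
14. n9.tag = 10  [A₀.tag - 2]
15. n9.live = true  [A₀.live == false]
16. n10.idx = 25  [terminal]
17. n11.key = false  [terminal]
18. n9.pre = true  [b.idx == 25]
19. n8.pre = false  [A₀.live == true]
20. n12.tag = 19  [len(B.mk) + 16]
21. n12.live = true  [A₀.pre == false]
22. n14.tag = 6  [terminal]
23. n13.tag = 23  [h.tag + 17]
24. n13.mk = 29  [h.tag + 23]
25. n13.env = "yq"  ["yq"]
26. n13.wid = -9  [h.tag - 15]
27. n15.wid = -6  [terminal]
28. n12.pre = true  [S.mk == 29]
29. n0.tag = 8  [len(B.mk) + 5]
30. n0.mk = 12  [len(B.mk) + 9]
31. n0.env = "kqq"  [if A₁.pre then B.mk else "r"]
32. n0.wid = 10  [len(B.mk) + 7]

10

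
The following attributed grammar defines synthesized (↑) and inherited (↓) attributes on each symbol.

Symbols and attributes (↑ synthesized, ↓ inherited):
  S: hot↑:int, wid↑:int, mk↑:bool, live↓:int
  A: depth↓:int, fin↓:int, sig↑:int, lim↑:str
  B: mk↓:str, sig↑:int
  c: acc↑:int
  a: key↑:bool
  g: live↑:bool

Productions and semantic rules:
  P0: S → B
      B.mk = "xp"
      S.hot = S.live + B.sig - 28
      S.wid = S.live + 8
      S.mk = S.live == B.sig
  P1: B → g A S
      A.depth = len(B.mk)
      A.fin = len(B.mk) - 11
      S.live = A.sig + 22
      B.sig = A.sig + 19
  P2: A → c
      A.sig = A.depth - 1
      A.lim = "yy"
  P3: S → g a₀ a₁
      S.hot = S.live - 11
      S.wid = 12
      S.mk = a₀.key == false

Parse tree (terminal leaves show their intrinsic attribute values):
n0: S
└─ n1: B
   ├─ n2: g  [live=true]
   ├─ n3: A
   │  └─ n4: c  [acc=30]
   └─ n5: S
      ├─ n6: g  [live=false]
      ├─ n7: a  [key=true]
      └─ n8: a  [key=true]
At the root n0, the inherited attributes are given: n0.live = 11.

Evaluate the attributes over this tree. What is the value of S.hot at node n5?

1. n0.live = 11  [given at root]
2. n1.mk = "xp"  ["xp"]
3. n2.live = true  [terminal]
4. n3.depth = 2  [len(B.mk)]
5. n3.fin = -9  [len(B.mk) - 11]
6. n4.acc = 30  [terminal]
7. n3.sig = 1  [A.depth - 1]
8. n3.lim = "yy"  ["yy"]
9. n5.live = 23  [A.sig + 22]
10. n6.live = false  [terminal]
11. n7.key = true  [terminal]
12. n8.key = true  [terminal]
13. n5.hot = 12  [S.live - 11]
14. n5.wid = 12  [12]
15. n5.mk = false  [a₀.key == false]
16. n1.sig = 20  [A.sig + 19]
17. n0.hot = 3  [S.live + B.sig - 28]
18. n0.wid = 19  [S.live + 8]
19. n0.mk = false  [S.live == B.sig]

12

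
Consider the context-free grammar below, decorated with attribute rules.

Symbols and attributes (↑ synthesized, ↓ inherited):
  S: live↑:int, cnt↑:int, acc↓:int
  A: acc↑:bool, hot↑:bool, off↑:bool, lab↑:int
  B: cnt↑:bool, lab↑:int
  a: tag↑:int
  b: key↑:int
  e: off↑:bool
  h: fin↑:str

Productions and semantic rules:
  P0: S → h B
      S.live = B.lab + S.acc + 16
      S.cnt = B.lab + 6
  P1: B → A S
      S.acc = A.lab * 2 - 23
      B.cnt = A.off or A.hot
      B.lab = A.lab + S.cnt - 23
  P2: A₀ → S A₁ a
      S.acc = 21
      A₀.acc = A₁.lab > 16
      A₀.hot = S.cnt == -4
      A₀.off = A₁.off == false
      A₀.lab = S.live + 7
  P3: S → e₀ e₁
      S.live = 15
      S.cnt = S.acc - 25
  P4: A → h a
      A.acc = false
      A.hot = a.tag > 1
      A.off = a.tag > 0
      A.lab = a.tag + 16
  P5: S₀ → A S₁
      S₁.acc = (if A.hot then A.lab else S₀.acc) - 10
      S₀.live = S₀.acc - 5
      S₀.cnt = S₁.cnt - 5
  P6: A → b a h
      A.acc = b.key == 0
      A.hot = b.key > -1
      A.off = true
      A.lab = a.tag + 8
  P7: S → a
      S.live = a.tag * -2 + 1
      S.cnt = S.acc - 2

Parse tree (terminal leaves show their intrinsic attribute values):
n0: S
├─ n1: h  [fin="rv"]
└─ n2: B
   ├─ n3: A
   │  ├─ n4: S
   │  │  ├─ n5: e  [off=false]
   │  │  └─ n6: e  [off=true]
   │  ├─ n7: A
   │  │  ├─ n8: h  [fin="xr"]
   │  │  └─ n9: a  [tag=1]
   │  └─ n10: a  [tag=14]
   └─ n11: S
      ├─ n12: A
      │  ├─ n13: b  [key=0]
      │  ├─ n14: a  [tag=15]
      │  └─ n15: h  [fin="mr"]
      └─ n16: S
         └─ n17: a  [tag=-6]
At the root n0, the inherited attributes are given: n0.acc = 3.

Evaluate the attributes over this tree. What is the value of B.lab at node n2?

1. n0.acc = 3  [given at root]
2. n1.fin = "rv"  [terminal]
3. n4.acc = 21  [21]
4. n5.off = false  [terminal]
5. n6.off = true  [terminal]
6. n4.live = 15  [15]
7. n4.cnt = -4  [S.acc - 25]
8. n8.fin = "xr"  [terminal]
9. n9.tag = 1  [terminal]
10. n7.acc = false  [false]
11. n7.hot = false  [a.tag > 1]
12. n7.off = true  [a.tag > 0]
13. n7.lab = 17  [a.tag + 16]
14. n10.tag = 14  [terminal]
15. n3.acc = true  [A₁.lab > 16]
16. n3.hot = true  [S.cnt == -4]
17. n3.off = false  [A₁.off == false]
18. n3.lab = 22  [S.live + 7]
19. n11.acc = 21  [A.lab * 2 - 23]
20. n13.key = 0  [terminal]
21. n14.tag = 15  [terminal]
22. n15.fin = "mr"  [terminal]
23. n12.acc = true  [b.key == 0]
24. n12.hot = true  [b.key > -1]
25. n12.off = true  [true]
26. n12.lab = 23  [a.tag + 8]
27. n16.acc = 13  [(if A.hot then A.lab else S₀.acc) - 10]
28. n17.tag = -6  [terminal]
29. n16.live = 13  [a.tag * -2 + 1]
30. n16.cnt = 11  [S.acc - 2]
31. n11.live = 16  [S₀.acc - 5]
32. n11.cnt = 6  [S₁.cnt - 5]
33. n2.cnt = true  [A.off or A.hot]
34. n2.lab = 5  [A.lab + S.cnt - 23]
35. n0.live = 24  [B.lab + S.acc + 16]
36. n0.cnt = 11  [B.lab + 6]

5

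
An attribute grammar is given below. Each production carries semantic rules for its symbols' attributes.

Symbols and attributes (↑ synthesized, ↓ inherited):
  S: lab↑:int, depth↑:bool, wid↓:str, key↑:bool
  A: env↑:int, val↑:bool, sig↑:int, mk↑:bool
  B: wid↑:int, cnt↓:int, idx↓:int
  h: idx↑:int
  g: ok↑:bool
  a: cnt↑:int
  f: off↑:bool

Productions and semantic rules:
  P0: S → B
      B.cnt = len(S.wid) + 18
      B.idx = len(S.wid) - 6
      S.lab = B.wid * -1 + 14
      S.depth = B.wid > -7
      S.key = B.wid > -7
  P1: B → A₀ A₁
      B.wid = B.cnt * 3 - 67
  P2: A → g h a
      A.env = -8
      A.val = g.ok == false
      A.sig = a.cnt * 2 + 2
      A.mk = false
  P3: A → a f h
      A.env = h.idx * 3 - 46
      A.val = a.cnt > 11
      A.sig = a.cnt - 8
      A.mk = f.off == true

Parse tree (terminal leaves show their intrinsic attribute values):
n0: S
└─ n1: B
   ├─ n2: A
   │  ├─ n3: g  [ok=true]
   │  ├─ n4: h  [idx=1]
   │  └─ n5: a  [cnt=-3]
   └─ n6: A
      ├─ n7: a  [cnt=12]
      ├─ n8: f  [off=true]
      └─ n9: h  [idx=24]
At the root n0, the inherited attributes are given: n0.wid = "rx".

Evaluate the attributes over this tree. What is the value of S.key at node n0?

1. n0.wid = "rx"  [given at root]
2. n1.cnt = 20  [len(S.wid) + 18]
3. n1.idx = -4  [len(S.wid) - 6]
4. n3.ok = true  [terminal]
5. n4.idx = 1  [terminal]
6. n5.cnt = -3  [terminal]
7. n2.env = -8  [-8]
8. n2.val = false  [g.ok == false]
9. n2.sig = -4  [a.cnt * 2 + 2]
10. n2.mk = false  [false]
11. n7.cnt = 12  [terminal]
12. n8.off = true  [terminal]
13. n9.idx = 24  [terminal]
14. n6.env = 26  [h.idx * 3 - 46]
15. n6.val = true  [a.cnt > 11]
16. n6.sig = 4  [a.cnt - 8]
17. n6.mk = true  [f.off == true]
18. n1.wid = -7  [B.cnt * 3 - 67]
19. n0.lab = 21  [B.wid * -1 + 14]
20. n0.depth = false  [B.wid > -7]
21. n0.key = false  [B.wid > -7]

false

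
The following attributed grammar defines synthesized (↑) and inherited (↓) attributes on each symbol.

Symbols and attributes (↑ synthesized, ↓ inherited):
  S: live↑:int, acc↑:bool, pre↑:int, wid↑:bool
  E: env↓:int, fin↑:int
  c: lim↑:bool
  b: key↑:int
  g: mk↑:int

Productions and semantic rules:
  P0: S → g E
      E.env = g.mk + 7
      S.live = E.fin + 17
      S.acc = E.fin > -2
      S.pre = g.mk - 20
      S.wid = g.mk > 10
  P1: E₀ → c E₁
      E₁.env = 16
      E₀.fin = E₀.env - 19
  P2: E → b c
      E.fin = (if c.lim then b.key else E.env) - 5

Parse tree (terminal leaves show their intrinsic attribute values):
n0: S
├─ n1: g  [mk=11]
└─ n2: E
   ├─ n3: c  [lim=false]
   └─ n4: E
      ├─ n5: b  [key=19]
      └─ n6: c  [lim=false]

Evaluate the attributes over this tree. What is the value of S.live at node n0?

1. n1.mk = 11  [terminal]
2. n2.env = 18  [g.mk + 7]
3. n3.lim = false  [terminal]
4. n4.env = 16  [16]
5. n5.key = 19  [terminal]
6. n6.lim = false  [terminal]
7. n4.fin = 11  [(if c.lim then b.key else E.env) - 5]
8. n2.fin = -1  [E₀.env - 19]
9. n0.live = 16  [E.fin + 17]
10. n0.acc = true  [E.fin > -2]
11. n0.pre = -9  [g.mk - 20]
12. n0.wid = true  [g.mk > 10]

16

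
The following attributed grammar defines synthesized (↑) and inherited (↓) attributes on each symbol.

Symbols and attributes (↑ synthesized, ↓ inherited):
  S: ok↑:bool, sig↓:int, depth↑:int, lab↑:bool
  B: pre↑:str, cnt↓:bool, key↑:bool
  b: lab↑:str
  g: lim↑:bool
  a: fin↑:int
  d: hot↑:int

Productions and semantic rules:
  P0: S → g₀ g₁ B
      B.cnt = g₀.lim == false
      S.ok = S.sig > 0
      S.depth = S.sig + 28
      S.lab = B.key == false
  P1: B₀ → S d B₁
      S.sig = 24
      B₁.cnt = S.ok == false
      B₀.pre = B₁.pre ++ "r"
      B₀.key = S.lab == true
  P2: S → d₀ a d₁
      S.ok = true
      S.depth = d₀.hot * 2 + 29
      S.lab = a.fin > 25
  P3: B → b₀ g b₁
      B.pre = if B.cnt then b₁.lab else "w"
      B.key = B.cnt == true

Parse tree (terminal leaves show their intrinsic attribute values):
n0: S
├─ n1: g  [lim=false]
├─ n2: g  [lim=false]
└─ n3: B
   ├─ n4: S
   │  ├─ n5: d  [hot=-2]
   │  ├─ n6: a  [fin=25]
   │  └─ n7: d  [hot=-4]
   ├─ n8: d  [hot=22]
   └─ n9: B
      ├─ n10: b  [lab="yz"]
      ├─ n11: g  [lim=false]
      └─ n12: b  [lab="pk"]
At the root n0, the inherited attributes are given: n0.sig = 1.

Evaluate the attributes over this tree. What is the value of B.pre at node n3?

1. n0.sig = 1  [given at root]
2. n1.lim = false  [terminal]
3. n2.lim = false  [terminal]
4. n3.cnt = true  [g₀.lim == false]
5. n4.sig = 24  [24]
6. n5.hot = -2  [terminal]
7. n6.fin = 25  [terminal]
8. n7.hot = -4  [terminal]
9. n4.ok = true  [true]
10. n4.depth = 25  [d₀.hot * 2 + 29]
11. n4.lab = false  [a.fin > 25]
12. n8.hot = 22  [terminal]
13. n9.cnt = false  [S.ok == false]
14. n10.lab = "yz"  [terminal]
15. n11.lim = false  [terminal]
16. n12.lab = "pk"  [terminal]
17. n9.pre = "w"  [if B.cnt then b₁.lab else "w"]
18. n9.key = false  [B.cnt == true]
19. n3.pre = "wr"  [B₁.pre ++ "r"]
20. n3.key = false  [S.lab == true]
21. n0.ok = true  [S.sig > 0]
22. n0.depth = 29  [S.sig + 28]
23. n0.lab = true  [B.key == false]

"wr"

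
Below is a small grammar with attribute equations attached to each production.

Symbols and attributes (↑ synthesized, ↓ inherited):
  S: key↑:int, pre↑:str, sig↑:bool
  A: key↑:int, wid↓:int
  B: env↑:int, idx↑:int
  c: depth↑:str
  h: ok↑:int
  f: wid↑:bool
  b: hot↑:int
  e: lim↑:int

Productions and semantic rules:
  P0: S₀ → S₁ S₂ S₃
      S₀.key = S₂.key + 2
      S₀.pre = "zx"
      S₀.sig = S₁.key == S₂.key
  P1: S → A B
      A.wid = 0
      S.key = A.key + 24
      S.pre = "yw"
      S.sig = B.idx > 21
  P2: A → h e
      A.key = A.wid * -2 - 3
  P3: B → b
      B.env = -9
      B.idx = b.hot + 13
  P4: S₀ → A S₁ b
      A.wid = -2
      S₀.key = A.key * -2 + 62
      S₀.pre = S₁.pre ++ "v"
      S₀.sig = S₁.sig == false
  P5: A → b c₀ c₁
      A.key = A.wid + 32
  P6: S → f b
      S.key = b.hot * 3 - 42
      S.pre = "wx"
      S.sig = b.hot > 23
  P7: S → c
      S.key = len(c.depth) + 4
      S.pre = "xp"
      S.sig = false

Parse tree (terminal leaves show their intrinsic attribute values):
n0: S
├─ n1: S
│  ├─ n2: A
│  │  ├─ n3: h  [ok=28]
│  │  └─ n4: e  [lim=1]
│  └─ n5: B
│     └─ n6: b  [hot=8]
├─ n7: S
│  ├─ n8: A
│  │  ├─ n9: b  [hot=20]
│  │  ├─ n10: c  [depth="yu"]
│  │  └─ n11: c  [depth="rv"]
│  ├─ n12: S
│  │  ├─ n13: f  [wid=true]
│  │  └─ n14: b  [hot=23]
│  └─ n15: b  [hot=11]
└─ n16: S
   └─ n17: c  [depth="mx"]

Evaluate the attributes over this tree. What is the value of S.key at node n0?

4

1. n2.wid = 0  [0]
2. n3.ok = 28  [terminal]
3. n4.lim = 1  [terminal]
4. n2.key = -3  [A.wid * -2 - 3]
5. n6.hot = 8  [terminal]
6. n5.env = -9  [-9]
7. n5.idx = 21  [b.hot + 13]
8. n1.key = 21  [A.key + 24]
9. n1.pre = "yw"  ["yw"]
10. n1.sig = false  [B.idx > 21]
11. n8.wid = -2  [-2]
12. n9.hot = 20  [terminal]
13. n10.depth = "yu"  [terminal]
14. n11.depth = "rv"  [terminal]
15. n8.key = 30  [A.wid + 32]
16. n13.wid = true  [terminal]
17. n14.hot = 23  [terminal]
18. n12.key = 27  [b.hot * 3 - 42]
19. n12.pre = "wx"  ["wx"]
20. n12.sig = false  [b.hot > 23]
21. n15.hot = 11  [terminal]
22. n7.key = 2  [A.key * -2 + 62]
23. n7.pre = "wxv"  [S₁.pre ++ "v"]
24. n7.sig = true  [S₁.sig == false]
25. n17.depth = "mx"  [terminal]
26. n16.key = 6  [len(c.depth) + 4]
27. n16.pre = "xp"  ["xp"]
28. n16.sig = false  [false]
29. n0.key = 4  [S₂.key + 2]
30. n0.pre = "zx"  ["zx"]
31. n0.sig = false  [S₁.key == S₂.key]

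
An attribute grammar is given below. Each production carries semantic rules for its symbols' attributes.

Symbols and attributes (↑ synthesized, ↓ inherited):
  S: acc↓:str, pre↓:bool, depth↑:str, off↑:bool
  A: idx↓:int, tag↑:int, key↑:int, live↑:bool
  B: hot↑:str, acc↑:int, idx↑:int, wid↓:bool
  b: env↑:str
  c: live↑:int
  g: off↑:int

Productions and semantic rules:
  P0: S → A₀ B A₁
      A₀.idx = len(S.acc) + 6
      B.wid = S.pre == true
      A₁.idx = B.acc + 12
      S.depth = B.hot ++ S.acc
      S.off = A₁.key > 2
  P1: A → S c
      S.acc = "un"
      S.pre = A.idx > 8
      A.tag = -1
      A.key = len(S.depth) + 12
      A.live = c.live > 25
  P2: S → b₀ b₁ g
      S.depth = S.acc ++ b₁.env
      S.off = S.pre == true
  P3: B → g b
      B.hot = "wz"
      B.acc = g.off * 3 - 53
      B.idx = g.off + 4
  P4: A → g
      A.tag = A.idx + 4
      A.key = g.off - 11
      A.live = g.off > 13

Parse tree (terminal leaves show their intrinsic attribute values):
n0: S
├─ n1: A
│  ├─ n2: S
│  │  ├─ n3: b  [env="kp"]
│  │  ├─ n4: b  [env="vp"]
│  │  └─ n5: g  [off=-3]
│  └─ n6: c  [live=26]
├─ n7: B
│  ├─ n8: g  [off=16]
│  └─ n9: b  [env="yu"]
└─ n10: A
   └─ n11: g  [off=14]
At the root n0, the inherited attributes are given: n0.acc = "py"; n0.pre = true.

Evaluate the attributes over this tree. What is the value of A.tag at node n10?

1. n0.acc = "py"  [given at root]
2. n0.pre = true  [given at root]
3. n1.idx = 8  [len(S.acc) + 6]
4. n2.acc = "un"  ["un"]
5. n2.pre = false  [A.idx > 8]
6. n3.env = "kp"  [terminal]
7. n4.env = "vp"  [terminal]
8. n5.off = -3  [terminal]
9. n2.depth = "unvp"  [S.acc ++ b₁.env]
10. n2.off = false  [S.pre == true]
11. n6.live = 26  [terminal]
12. n1.tag = -1  [-1]
13. n1.key = 16  [len(S.depth) + 12]
14. n1.live = true  [c.live > 25]
15. n7.wid = true  [S.pre == true]
16. n8.off = 16  [terminal]
17. n9.env = "yu"  [terminal]
18. n7.hot = "wz"  ["wz"]
19. n7.acc = -5  [g.off * 3 - 53]
20. n7.idx = 20  [g.off + 4]
21. n10.idx = 7  [B.acc + 12]
22. n11.off = 14  [terminal]
23. n10.tag = 11  [A.idx + 4]
24. n10.key = 3  [g.off - 11]
25. n10.live = true  [g.off > 13]
26. n0.depth = "wzpy"  [B.hot ++ S.acc]
27. n0.off = true  [A₁.key > 2]

11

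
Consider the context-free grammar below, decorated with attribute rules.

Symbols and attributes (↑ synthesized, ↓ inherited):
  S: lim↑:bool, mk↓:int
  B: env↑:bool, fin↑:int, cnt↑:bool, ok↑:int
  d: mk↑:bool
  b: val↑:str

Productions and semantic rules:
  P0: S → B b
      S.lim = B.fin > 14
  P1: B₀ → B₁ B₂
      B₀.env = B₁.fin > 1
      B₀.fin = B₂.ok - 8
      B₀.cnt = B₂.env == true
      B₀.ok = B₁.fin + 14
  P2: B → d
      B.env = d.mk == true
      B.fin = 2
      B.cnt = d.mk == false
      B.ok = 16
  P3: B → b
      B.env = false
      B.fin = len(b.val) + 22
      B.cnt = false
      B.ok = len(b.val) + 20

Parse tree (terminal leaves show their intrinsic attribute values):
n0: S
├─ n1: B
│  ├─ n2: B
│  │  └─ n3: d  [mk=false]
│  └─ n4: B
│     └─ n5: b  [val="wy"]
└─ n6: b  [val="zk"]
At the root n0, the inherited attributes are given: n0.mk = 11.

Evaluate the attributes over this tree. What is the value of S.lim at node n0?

1. n0.mk = 11  [given at root]
2. n3.mk = false  [terminal]
3. n2.env = false  [d.mk == true]
4. n2.fin = 2  [2]
5. n2.cnt = true  [d.mk == false]
6. n2.ok = 16  [16]
7. n5.val = "wy"  [terminal]
8. n4.env = false  [false]
9. n4.fin = 24  [len(b.val) + 22]
10. n4.cnt = false  [false]
11. n4.ok = 22  [len(b.val) + 20]
12. n1.env = true  [B₁.fin > 1]
13. n1.fin = 14  [B₂.ok - 8]
14. n1.cnt = false  [B₂.env == true]
15. n1.ok = 16  [B₁.fin + 14]
16. n6.val = "zk"  [terminal]
17. n0.lim = false  [B.fin > 14]

false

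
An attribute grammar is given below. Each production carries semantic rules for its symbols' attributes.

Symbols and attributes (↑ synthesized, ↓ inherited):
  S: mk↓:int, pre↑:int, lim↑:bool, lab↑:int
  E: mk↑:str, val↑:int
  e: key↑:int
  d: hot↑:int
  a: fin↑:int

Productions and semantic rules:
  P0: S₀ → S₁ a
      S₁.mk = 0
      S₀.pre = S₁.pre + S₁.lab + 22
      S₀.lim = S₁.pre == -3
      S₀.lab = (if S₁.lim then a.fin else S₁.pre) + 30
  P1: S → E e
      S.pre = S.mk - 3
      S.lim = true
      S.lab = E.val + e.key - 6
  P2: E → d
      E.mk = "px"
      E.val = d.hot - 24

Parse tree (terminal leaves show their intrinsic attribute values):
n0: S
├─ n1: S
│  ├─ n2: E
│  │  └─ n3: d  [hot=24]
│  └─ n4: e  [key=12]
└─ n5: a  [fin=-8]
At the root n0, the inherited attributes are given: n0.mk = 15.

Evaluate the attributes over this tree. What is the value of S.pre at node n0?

1. n0.mk = 15  [given at root]
2. n1.mk = 0  [0]
3. n3.hot = 24  [terminal]
4. n2.mk = "px"  ["px"]
5. n2.val = 0  [d.hot - 24]
6. n4.key = 12  [terminal]
7. n1.pre = -3  [S.mk - 3]
8. n1.lim = true  [true]
9. n1.lab = 6  [E.val + e.key - 6]
10. n5.fin = -8  [terminal]
11. n0.pre = 25  [S₁.pre + S₁.lab + 22]
12. n0.lim = true  [S₁.pre == -3]
13. n0.lab = 22  [(if S₁.lim then a.fin else S₁.pre) + 30]

25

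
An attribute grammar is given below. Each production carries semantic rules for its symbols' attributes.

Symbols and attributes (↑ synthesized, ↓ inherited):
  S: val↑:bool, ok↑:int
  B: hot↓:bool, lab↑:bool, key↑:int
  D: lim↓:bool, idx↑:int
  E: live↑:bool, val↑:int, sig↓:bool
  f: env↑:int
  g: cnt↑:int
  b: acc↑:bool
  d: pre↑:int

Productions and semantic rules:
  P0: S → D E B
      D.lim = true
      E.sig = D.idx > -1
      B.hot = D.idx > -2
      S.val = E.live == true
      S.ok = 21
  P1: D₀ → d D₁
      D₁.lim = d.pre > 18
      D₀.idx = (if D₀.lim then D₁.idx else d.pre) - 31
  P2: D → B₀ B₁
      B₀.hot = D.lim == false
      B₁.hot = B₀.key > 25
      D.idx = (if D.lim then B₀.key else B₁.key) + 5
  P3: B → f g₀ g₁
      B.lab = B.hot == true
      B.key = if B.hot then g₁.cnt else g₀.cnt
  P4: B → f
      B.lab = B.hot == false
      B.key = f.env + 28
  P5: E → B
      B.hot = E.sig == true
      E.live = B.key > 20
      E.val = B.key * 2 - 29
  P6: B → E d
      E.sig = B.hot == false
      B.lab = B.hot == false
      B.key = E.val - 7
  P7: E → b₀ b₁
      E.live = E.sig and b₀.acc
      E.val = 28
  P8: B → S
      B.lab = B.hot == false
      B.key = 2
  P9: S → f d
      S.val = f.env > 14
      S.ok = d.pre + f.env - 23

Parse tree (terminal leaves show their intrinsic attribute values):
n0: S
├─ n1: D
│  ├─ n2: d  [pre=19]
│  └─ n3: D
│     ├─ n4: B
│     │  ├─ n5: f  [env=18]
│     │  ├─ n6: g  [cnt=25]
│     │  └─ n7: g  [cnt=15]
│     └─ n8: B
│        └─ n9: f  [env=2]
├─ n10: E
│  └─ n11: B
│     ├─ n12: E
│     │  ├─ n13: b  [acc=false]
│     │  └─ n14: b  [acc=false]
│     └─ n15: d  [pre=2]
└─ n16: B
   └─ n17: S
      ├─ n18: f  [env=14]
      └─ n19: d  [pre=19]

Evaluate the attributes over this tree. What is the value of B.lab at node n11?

1. n1.lim = true  [true]
2. n2.pre = 19  [terminal]
3. n3.lim = true  [d.pre > 18]
4. n4.hot = false  [D.lim == false]
5. n5.env = 18  [terminal]
6. n6.cnt = 25  [terminal]
7. n7.cnt = 15  [terminal]
8. n4.lab = false  [B.hot == true]
9. n4.key = 25  [if B.hot then g₁.cnt else g₀.cnt]
10. n8.hot = false  [B₀.key > 25]
11. n9.env = 2  [terminal]
12. n8.lab = true  [B.hot == false]
13. n8.key = 30  [f.env + 28]
14. n3.idx = 30  [(if D.lim then B₀.key else B₁.key) + 5]
15. n1.idx = -1  [(if D₀.lim then D₁.idx else d.pre) - 31]
16. n10.sig = false  [D.idx > -1]
17. n11.hot = false  [E.sig == true]
18. n12.sig = true  [B.hot == false]
19. n13.acc = false  [terminal]
20. n14.acc = false  [terminal]
21. n12.live = false  [E.sig and b₀.acc]
22. n12.val = 28  [28]
23. n15.pre = 2  [terminal]
24. n11.lab = true  [B.hot == false]
25. n11.key = 21  [E.val - 7]
26. n10.live = true  [B.key > 20]
27. n10.val = 13  [B.key * 2 - 29]
28. n16.hot = true  [D.idx > -2]
29. n18.env = 14  [terminal]
30. n19.pre = 19  [terminal]
31. n17.val = false  [f.env > 14]
32. n17.ok = 10  [d.pre + f.env - 23]
33. n16.lab = false  [B.hot == false]
34. n16.key = 2  [2]
35. n0.val = true  [E.live == true]
36. n0.ok = 21  [21]

true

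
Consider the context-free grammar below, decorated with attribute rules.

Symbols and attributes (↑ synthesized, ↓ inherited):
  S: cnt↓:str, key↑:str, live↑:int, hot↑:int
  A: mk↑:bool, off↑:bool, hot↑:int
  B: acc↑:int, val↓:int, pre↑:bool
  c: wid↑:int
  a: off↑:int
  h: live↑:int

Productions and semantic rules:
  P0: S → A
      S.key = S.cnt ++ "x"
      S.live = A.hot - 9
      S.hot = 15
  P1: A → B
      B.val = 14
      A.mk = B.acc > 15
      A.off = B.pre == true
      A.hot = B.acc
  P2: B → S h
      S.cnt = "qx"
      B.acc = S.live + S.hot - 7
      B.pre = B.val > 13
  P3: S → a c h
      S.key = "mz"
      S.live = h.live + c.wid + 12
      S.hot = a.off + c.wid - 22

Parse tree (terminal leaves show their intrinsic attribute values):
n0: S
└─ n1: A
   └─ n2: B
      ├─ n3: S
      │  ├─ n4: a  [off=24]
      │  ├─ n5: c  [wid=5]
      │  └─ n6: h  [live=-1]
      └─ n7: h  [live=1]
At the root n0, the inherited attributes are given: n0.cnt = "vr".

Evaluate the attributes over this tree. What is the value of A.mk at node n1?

1. n0.cnt = "vr"  [given at root]
2. n2.val = 14  [14]
3. n3.cnt = "qx"  ["qx"]
4. n4.off = 24  [terminal]
5. n5.wid = 5  [terminal]
6. n6.live = -1  [terminal]
7. n3.key = "mz"  ["mz"]
8. n3.live = 16  [h.live + c.wid + 12]
9. n3.hot = 7  [a.off + c.wid - 22]
10. n7.live = 1  [terminal]
11. n2.acc = 16  [S.live + S.hot - 7]
12. n2.pre = true  [B.val > 13]
13. n1.mk = true  [B.acc > 15]
14. n1.off = true  [B.pre == true]
15. n1.hot = 16  [B.acc]
16. n0.key = "vrx"  [S.cnt ++ "x"]
17. n0.live = 7  [A.hot - 9]
18. n0.hot = 15  [15]

true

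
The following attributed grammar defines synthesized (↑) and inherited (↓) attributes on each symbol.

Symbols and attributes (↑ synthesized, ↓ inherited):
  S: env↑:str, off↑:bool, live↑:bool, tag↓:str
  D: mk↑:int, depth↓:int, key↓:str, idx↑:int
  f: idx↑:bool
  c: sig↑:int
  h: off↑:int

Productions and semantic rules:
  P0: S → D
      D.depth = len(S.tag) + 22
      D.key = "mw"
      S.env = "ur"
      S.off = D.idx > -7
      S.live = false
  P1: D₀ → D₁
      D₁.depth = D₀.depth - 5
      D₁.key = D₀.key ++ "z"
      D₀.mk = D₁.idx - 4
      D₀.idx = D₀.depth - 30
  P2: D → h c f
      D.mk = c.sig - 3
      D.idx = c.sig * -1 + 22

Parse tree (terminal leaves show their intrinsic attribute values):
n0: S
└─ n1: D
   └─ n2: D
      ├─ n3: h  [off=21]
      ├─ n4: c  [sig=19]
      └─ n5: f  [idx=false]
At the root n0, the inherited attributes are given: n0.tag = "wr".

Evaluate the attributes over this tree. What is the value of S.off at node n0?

true

1. n0.tag = "wr"  [given at root]
2. n1.depth = 24  [len(S.tag) + 22]
3. n1.key = "mw"  ["mw"]
4. n2.depth = 19  [D₀.depth - 5]
5. n2.key = "mwz"  [D₀.key ++ "z"]
6. n3.off = 21  [terminal]
7. n4.sig = 19  [terminal]
8. n5.idx = false  [terminal]
9. n2.mk = 16  [c.sig - 3]
10. n2.idx = 3  [c.sig * -1 + 22]
11. n1.mk = -1  [D₁.idx - 4]
12. n1.idx = -6  [D₀.depth - 30]
13. n0.env = "ur"  ["ur"]
14. n0.off = true  [D.idx > -7]
15. n0.live = false  [false]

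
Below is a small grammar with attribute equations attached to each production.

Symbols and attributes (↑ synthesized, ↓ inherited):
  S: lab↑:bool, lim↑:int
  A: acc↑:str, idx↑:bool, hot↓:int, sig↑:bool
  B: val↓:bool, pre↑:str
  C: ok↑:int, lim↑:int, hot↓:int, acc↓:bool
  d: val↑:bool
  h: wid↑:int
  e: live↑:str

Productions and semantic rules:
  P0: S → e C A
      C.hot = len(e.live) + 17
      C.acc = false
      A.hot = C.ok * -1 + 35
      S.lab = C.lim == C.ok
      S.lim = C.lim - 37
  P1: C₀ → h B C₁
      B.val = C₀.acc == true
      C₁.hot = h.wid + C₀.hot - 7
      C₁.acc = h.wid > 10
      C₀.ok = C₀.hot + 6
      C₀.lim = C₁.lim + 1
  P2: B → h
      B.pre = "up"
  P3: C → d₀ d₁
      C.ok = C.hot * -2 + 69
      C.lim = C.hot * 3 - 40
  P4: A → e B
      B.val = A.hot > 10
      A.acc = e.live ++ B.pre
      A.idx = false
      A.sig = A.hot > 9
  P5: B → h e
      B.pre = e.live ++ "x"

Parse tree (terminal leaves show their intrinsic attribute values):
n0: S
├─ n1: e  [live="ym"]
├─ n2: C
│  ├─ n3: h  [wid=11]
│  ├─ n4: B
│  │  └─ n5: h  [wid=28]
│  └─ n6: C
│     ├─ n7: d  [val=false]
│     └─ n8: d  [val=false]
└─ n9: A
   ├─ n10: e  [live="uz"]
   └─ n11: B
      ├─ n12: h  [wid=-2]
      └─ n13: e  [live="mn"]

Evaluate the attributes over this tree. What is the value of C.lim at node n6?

1. n1.live = "ym"  [terminal]
2. n2.hot = 19  [len(e.live) + 17]
3. n2.acc = false  [false]
4. n3.wid = 11  [terminal]
5. n4.val = false  [C₀.acc == true]
6. n5.wid = 28  [terminal]
7. n4.pre = "up"  ["up"]
8. n6.hot = 23  [h.wid + C₀.hot - 7]
9. n6.acc = true  [h.wid > 10]
10. n7.val = false  [terminal]
11. n8.val = false  [terminal]
12. n6.ok = 23  [C.hot * -2 + 69]
13. n6.lim = 29  [C.hot * 3 - 40]
14. n2.ok = 25  [C₀.hot + 6]
15. n2.lim = 30  [C₁.lim + 1]
16. n9.hot = 10  [C.ok * -1 + 35]
17. n10.live = "uz"  [terminal]
18. n11.val = false  [A.hot > 10]
19. n12.wid = -2  [terminal]
20. n13.live = "mn"  [terminal]
21. n11.pre = "mnx"  [e.live ++ "x"]
22. n9.acc = "uzmnx"  [e.live ++ B.pre]
23. n9.idx = false  [false]
24. n9.sig = true  [A.hot > 9]
25. n0.lab = false  [C.lim == C.ok]
26. n0.lim = -7  [C.lim - 37]

29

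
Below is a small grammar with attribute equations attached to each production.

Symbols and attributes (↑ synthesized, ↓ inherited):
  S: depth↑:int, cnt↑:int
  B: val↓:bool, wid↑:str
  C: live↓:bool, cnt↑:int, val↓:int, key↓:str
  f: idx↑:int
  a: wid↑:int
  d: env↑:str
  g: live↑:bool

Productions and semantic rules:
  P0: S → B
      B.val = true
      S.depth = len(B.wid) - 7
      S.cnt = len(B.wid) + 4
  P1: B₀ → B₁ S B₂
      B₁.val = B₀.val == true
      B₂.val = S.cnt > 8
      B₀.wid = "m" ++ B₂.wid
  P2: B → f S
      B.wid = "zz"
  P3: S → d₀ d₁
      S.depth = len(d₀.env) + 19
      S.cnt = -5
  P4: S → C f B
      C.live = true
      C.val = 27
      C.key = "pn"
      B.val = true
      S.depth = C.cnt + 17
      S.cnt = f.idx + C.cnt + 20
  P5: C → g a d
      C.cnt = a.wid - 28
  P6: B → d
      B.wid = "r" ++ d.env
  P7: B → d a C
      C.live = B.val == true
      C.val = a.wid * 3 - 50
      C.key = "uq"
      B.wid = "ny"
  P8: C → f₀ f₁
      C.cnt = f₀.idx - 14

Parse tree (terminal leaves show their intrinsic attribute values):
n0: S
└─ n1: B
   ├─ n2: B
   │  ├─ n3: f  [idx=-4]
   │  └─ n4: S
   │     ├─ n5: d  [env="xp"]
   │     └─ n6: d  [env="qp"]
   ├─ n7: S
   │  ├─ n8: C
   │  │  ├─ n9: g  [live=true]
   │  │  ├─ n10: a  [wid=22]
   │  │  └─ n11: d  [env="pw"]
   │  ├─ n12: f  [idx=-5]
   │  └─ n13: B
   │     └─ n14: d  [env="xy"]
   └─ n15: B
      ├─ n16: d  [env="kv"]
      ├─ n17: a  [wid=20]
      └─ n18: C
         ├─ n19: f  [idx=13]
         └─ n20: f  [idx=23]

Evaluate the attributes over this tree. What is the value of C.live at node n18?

true

1. n1.val = true  [true]
2. n2.val = true  [B₀.val == true]
3. n3.idx = -4  [terminal]
4. n5.env = "xp"  [terminal]
5. n6.env = "qp"  [terminal]
6. n4.depth = 21  [len(d₀.env) + 19]
7. n4.cnt = -5  [-5]
8. n2.wid = "zz"  ["zz"]
9. n8.live = true  [true]
10. n8.val = 27  [27]
11. n8.key = "pn"  ["pn"]
12. n9.live = true  [terminal]
13. n10.wid = 22  [terminal]
14. n11.env = "pw"  [terminal]
15. n8.cnt = -6  [a.wid - 28]
16. n12.idx = -5  [terminal]
17. n13.val = true  [true]
18. n14.env = "xy"  [terminal]
19. n13.wid = "rxy"  ["r" ++ d.env]
20. n7.depth = 11  [C.cnt + 17]
21. n7.cnt = 9  [f.idx + C.cnt + 20]
22. n15.val = true  [S.cnt > 8]
23. n16.env = "kv"  [terminal]
24. n17.wid = 20  [terminal]
25. n18.live = true  [B.val == true]
26. n18.val = 10  [a.wid * 3 - 50]
27. n18.key = "uq"  ["uq"]
28. n19.idx = 13  [terminal]
29. n20.idx = 23  [terminal]
30. n18.cnt = -1  [f₀.idx - 14]
31. n15.wid = "ny"  ["ny"]
32. n1.wid = "mny"  ["m" ++ B₂.wid]
33. n0.depth = -4  [len(B.wid) - 7]
34. n0.cnt = 7  [len(B.wid) + 4]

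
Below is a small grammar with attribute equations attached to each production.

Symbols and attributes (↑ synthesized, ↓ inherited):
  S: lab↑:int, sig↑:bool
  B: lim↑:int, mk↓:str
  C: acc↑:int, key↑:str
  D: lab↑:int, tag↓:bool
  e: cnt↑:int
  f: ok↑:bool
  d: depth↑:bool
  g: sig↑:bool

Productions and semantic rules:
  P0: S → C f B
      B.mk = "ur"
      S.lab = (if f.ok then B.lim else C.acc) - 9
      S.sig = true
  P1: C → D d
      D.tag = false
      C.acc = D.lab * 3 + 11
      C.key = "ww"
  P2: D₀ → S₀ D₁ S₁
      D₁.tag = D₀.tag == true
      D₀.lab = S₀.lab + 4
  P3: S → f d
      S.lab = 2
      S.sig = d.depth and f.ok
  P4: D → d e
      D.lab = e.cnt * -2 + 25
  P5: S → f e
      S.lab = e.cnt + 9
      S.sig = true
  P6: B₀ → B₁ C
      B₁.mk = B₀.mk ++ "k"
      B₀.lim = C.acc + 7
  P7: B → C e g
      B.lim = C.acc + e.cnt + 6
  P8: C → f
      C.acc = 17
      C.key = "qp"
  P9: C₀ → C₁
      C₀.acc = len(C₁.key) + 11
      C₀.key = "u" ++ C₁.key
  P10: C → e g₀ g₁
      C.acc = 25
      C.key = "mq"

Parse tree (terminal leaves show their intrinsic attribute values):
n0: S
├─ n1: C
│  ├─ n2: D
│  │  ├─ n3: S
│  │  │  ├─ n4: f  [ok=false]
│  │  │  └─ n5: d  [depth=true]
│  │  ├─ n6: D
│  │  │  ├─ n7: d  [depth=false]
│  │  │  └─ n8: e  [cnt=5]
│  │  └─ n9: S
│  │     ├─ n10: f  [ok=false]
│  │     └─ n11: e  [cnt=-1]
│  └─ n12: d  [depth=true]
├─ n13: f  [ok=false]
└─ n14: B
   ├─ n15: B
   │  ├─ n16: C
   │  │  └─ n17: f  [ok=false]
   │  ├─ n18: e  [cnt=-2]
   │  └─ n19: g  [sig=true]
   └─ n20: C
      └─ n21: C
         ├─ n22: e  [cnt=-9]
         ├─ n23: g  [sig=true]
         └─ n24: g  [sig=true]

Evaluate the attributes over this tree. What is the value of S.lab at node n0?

1. n2.tag = false  [false]
2. n4.ok = false  [terminal]
3. n5.depth = true  [terminal]
4. n3.lab = 2  [2]
5. n3.sig = false  [d.depth and f.ok]
6. n6.tag = false  [D₀.tag == true]
7. n7.depth = false  [terminal]
8. n8.cnt = 5  [terminal]
9. n6.lab = 15  [e.cnt * -2 + 25]
10. n10.ok = false  [terminal]
11. n11.cnt = -1  [terminal]
12. n9.lab = 8  [e.cnt + 9]
13. n9.sig = true  [true]
14. n2.lab = 6  [S₀.lab + 4]
15. n12.depth = true  [terminal]
16. n1.acc = 29  [D.lab * 3 + 11]
17. n1.key = "ww"  ["ww"]
18. n13.ok = false  [terminal]
19. n14.mk = "ur"  ["ur"]
20. n15.mk = "urk"  [B₀.mk ++ "k"]
21. n17.ok = false  [terminal]
22. n16.acc = 17  [17]
23. n16.key = "qp"  ["qp"]
24. n18.cnt = -2  [terminal]
25. n19.sig = true  [terminal]
26. n15.lim = 21  [C.acc + e.cnt + 6]
27. n22.cnt = -9  [terminal]
28. n23.sig = true  [terminal]
29. n24.sig = true  [terminal]
30. n21.acc = 25  [25]
31. n21.key = "mq"  ["mq"]
32. n20.acc = 13  [len(C₁.key) + 11]
33. n20.key = "umq"  ["u" ++ C₁.key]
34. n14.lim = 20  [C.acc + 7]
35. n0.lab = 20  [(if f.ok then B.lim else C.acc) - 9]
36. n0.sig = true  [true]

20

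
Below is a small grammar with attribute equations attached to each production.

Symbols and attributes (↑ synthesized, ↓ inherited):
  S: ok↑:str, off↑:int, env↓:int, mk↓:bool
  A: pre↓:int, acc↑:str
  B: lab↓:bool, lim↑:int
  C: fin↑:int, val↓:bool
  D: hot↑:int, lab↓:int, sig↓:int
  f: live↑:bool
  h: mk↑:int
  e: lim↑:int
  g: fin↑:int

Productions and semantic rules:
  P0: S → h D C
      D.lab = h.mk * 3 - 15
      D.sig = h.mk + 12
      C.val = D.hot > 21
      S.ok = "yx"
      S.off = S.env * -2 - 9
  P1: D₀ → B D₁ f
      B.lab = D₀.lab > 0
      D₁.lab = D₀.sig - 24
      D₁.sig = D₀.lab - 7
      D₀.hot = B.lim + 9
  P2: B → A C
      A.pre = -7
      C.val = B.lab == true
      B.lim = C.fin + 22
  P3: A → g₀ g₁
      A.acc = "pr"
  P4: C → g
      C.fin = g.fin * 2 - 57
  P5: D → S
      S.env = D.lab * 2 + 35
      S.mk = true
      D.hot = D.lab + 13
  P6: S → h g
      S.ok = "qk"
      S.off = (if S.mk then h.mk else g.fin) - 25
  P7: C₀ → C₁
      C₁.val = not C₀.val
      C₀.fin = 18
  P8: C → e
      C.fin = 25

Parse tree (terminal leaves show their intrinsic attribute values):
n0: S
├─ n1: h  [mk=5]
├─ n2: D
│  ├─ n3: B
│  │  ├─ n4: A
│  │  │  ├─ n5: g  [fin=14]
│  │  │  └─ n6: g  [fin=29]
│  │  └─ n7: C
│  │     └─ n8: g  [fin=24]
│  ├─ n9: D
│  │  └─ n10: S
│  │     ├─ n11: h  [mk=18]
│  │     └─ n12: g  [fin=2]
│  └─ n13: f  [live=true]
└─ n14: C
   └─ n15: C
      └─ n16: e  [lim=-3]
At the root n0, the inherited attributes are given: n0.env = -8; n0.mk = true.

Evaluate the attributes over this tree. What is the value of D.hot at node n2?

22

1. n0.env = -8  [given at root]
2. n0.mk = true  [given at root]
3. n1.mk = 5  [terminal]
4. n2.lab = 0  [h.mk * 3 - 15]
5. n2.sig = 17  [h.mk + 12]
6. n3.lab = false  [D₀.lab > 0]
7. n4.pre = -7  [-7]
8. n5.fin = 14  [terminal]
9. n6.fin = 29  [terminal]
10. n4.acc = "pr"  ["pr"]
11. n7.val = false  [B.lab == true]
12. n8.fin = 24  [terminal]
13. n7.fin = -9  [g.fin * 2 - 57]
14. n3.lim = 13  [C.fin + 22]
15. n9.lab = -7  [D₀.sig - 24]
16. n9.sig = -7  [D₀.lab - 7]
17. n10.env = 21  [D.lab * 2 + 35]
18. n10.mk = true  [true]
19. n11.mk = 18  [terminal]
20. n12.fin = 2  [terminal]
21. n10.ok = "qk"  ["qk"]
22. n10.off = -7  [(if S.mk then h.mk else g.fin) - 25]
23. n9.hot = 6  [D.lab + 13]
24. n13.live = true  [terminal]
25. n2.hot = 22  [B.lim + 9]
26. n14.val = true  [D.hot > 21]
27. n15.val = false  [not C₀.val]
28. n16.lim = -3  [terminal]
29. n15.fin = 25  [25]
30. n14.fin = 18  [18]
31. n0.ok = "yx"  ["yx"]
32. n0.off = 7  [S.env * -2 - 9]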